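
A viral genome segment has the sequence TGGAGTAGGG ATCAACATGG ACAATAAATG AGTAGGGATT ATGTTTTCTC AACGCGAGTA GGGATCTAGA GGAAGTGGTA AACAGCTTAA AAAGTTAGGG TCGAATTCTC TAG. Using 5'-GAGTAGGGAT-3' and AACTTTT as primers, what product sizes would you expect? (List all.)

94 bp, 67 bp, 41 bp

The forward primer GAGTAGGGAT matches the top strand at positions 3–12, 30–39, 56–65.
The reverse primer's reverse complement is AAAAGTT, matching at positions 90–96.
Each forward site pairs with the reverse site to give a product ending at position 96: sizes 94, 67, 41 bp.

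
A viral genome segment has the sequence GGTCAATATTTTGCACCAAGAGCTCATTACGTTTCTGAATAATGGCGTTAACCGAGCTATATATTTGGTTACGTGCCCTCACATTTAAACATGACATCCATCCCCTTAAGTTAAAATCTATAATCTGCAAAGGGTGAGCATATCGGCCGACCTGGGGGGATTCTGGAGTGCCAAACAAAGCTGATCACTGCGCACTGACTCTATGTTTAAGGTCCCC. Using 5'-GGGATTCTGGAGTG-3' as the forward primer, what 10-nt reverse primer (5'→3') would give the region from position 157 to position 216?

5'-GGGACCTTAA-3'

The product's 3' end on the top strand is position 216.
The reverse primer anneals to the top strand over positions 207–216, i.e. to TTAAGGTCCC.
Its sequence written 5'→3' is the reverse complement: GGGACCTTAA.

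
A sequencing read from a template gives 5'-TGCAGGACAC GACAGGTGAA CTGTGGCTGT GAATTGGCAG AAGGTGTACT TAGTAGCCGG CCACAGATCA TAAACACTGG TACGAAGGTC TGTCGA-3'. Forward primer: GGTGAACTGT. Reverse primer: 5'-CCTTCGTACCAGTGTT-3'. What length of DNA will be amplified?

74 bp

The forward primer matches the template at positions 15–24.
Taking the reverse complement of CCTTCGTACCAGTGTT gives AACACTGGTACGAAGG, found at positions 73–88 on the template; the primer anneals here to the top strand with its 3' end pointing upstream.
Product length = (reverse-primer end) − (forward-primer start) + 1 = 88 − 15 + 1 = 74 bp.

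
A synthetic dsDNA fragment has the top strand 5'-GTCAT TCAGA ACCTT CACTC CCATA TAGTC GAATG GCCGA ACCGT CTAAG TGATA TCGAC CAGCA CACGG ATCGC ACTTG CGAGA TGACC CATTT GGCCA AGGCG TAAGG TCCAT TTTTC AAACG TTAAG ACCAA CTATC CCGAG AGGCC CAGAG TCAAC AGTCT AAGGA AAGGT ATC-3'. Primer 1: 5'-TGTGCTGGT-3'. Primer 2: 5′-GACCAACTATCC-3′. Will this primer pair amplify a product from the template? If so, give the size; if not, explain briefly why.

Primer 1 (TGTGCTGGT) has reverse complement ACCAGCACA, which matches the top strand at positions 59–67; primer 1 anneals to the top strand there with its 3' end pointing upstream toward position 59.
Primer 2 (GACCAACTATCC) matches the top strand directly at positions 130–141; it anneals to the bottom strand with its 3' end pointing downstream toward position 141.
The 3' ends diverge (primer 1 extends toward position 1, primer 2 toward position 178), so the primers never converge on a shared product.

No product — the primers' 3' ends point away from each other.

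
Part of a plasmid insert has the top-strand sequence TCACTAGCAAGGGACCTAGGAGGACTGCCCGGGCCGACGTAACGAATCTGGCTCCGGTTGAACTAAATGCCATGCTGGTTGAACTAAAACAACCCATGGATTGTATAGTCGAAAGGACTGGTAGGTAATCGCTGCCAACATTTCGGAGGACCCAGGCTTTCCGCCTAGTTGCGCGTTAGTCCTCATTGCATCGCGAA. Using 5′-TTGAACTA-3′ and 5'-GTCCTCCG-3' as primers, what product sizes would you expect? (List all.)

94 bp, 73 bp

The forward primer TTGAACTA matches the top strand at positions 58–65, 79–86.
The reverse primer's reverse complement is CGGAGGAC, matching at positions 144–151.
Each forward site pairs with the reverse site to give a product ending at position 151: sizes 94, 73 bp.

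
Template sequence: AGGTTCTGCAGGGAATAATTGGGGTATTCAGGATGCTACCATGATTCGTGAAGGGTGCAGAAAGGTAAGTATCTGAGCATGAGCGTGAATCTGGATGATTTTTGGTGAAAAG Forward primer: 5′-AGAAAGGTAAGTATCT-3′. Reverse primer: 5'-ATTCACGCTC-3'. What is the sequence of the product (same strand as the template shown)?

5'-AGAAAGGTAAGTATCTGAGCATGAGCGTGAAT-3'

Scanning the template, AGAAAGGTAAGTATCT occurs at positions 59–74; this primer anneals to the bottom strand there with its 3' end pointing downstream.
Taking the reverse complement of ATTCACGCTC gives GAGCGTGAAT, found at positions 81–90 on the template; the primer anneals here to the top strand with its 3' end pointing upstream.
The product is the template from position 59 through 90 (32 bp).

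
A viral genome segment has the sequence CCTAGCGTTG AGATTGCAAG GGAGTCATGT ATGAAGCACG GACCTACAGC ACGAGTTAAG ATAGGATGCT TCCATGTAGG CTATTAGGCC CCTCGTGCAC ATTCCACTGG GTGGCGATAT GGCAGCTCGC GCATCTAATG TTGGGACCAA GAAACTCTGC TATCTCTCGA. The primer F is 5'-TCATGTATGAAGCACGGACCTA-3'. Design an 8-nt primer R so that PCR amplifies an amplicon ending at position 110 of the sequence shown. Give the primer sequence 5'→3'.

5'-CCAGTGGA-3'

The forward primer binds at positions 25–46; the product's 3' end on the top strand is position 110.
The reverse primer anneals to the top strand over positions 103–110, i.e. to TCCACTGG.
Its sequence written 5'→3' is the reverse complement: CCAGTGGA.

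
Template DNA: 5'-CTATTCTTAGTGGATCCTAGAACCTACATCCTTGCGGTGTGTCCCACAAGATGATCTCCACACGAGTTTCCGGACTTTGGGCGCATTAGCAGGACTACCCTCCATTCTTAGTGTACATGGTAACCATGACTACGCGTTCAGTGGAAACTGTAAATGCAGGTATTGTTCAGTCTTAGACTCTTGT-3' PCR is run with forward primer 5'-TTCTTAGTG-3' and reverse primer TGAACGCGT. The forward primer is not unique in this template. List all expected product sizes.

The forward primer TTCTTAGTG matches the top strand at positions 4–12, 105–113.
The reverse primer's reverse complement is ACGCGTTCA, matching at positions 132–140.
Each forward site pairs with the reverse site to give a product ending at position 140: sizes 137, 36 bp.

137 bp, 36 bp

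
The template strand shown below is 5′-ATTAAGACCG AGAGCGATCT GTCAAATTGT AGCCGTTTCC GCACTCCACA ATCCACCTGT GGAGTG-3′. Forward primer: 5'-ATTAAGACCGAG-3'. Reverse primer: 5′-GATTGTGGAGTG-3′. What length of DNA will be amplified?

53 bp

Scanning the template, ATTAAGACCGAG occurs at positions 1–12; this primer anneals to the bottom strand there with its 3' end pointing downstream.
Taking the reverse complement of GATTGTGGAGTG gives CACTCCACAATC, found at positions 42–53 on the template; the primer anneals here to the top strand with its 3' end pointing upstream.
The product runs from position 1 to position 53, so its length is 53 − 1 + 1 = 53 bp.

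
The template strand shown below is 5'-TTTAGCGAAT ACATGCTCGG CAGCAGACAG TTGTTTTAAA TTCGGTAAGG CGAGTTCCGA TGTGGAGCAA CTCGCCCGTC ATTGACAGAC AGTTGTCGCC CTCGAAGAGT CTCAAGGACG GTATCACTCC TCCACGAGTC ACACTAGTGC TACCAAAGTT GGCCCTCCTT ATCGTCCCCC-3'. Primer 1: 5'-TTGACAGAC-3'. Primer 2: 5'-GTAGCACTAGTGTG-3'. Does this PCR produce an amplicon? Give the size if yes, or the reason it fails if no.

Yes — a 72 bp product.

Primer 1 (TTGACAGAC) matches the top strand at positions 82–90; it acts as a forward primer.
Primer 2's reverse complement is CACACTAGTGCTAC, matching the top strand at positions 140–153; it acts as a reverse primer.
The 3' ends face each other across positions 82–153, giving a 72 bp product.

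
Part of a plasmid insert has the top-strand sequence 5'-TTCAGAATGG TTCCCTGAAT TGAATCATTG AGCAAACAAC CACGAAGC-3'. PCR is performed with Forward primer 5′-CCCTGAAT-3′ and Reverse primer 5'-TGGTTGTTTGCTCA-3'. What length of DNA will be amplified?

Forward primer CCCTGAAT is found on the top strand at positions 13–20.
Reverse complement of the reverse primer: TGAGCAAACAACCA. This occurs on the top strand at positions 29–42.
Product length = (reverse-primer end) − (forward-primer start) + 1 = 42 − 13 + 1 = 30 bp.

30 bp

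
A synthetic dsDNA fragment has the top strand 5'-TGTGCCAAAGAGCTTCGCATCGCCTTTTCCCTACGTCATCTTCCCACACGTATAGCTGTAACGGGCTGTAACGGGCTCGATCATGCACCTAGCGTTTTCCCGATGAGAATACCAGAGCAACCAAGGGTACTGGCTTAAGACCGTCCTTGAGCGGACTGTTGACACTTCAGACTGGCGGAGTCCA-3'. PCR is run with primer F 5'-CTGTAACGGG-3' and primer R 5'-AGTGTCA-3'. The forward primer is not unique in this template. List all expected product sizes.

111 bp, 101 bp

The forward primer CTGTAACGGG matches the top strand at positions 56–65, 66–75.
The reverse primer's reverse complement is TGACACT, matching at positions 160–166.
Each forward site pairs with the reverse site to give a product ending at position 166: sizes 111, 101 bp.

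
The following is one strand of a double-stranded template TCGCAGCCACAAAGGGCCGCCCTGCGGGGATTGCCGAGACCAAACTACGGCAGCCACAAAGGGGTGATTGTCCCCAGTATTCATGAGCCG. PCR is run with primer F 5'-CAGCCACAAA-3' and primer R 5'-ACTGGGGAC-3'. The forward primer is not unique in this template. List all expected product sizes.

The forward primer CAGCCACAAA matches the top strand at positions 4–13, 51–60.
The reverse primer's reverse complement is GTCCCCAGT, matching at positions 70–78.
Each forward site pairs with the reverse site to give a product ending at position 78: sizes 75, 28 bp.

75 bp, 28 bp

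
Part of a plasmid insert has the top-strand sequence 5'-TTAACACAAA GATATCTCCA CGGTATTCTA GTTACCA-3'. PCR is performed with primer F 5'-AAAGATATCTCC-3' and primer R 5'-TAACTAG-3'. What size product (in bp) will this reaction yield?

Forward primer AAAGATATCTCC is found on the top strand at positions 8–19.
The reverse primer's reverse complement is CTAGTTA, which matches the template at positions 28–34.
Product length = (reverse-primer end) − (forward-primer start) + 1 = 34 − 8 + 1 = 27 bp.

27 bp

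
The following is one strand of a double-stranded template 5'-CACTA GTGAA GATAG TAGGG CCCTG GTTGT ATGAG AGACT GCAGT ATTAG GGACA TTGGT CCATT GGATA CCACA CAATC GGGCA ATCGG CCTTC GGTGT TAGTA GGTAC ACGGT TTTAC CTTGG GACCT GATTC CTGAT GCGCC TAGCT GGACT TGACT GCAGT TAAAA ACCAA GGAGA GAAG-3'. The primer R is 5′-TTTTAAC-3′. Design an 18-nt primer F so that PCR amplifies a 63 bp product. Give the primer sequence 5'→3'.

The reverse primer's reverse complement GTTAAAA matches the template at positions 164–170, so the product ends at position 170.
A 63 bp product then starts at position 170 − 63 + 1 = 108.
The forward primer is identical to the top strand there: TACACGGTTTTACCTTGG.

5'-TACACGGTTTTACCTTGG-3'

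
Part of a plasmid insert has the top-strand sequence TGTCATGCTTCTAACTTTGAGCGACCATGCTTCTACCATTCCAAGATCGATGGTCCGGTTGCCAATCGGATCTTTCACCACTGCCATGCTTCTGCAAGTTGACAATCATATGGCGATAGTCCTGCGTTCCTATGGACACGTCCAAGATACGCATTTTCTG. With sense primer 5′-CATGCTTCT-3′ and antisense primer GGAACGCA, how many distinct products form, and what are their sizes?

The forward primer CATGCTTCT matches the top strand at positions 4–12, 26–34, 85–93.
The reverse primer's reverse complement is TGCGTTCC, matching at positions 123–130.
Each forward site pairs with the reverse site to give a product ending at position 130: sizes 127, 105, 46 bp.

Three products: 127 bp, 105 bp, 46 bp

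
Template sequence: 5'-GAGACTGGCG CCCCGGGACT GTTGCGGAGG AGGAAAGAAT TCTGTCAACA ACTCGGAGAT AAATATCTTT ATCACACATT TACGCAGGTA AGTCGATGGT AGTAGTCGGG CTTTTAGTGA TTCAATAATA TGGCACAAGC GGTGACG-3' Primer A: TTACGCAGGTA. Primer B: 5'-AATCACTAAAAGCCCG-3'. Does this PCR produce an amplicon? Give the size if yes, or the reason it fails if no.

Yes — a 43 bp product.

Primer A (TTACGCAGGTA) matches the top strand at positions 80–90; it acts as a forward primer.
Primer B's reverse complement is CGGGCTTTTAGTGATT, matching the top strand at positions 107–122; it acts as a reverse primer.
The 3' ends face each other across positions 80–122, giving a 43 bp product.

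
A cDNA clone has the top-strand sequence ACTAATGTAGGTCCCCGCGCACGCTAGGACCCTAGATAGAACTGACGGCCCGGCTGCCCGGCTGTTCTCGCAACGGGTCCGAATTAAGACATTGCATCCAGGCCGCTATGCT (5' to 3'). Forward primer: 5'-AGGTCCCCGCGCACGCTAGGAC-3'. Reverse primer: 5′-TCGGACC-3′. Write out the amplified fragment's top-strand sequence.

Scanning the template, AGGTCCCCGCGCACGCTAGGAC occurs at positions 9–30; this primer anneals to the bottom strand there with its 3' end pointing downstream.
The reverse primer's reverse complement is GGTCCGA, which matches the template at positions 76–82.
The product is the template from position 9 through 82 (74 bp).

5'-AGGTCCCCGCGCACGCTAGGACCCTAGATAGAACTGACGGCCCGGCTGCCCGGCTGTTCTCGCAACGGGTCCGA-3'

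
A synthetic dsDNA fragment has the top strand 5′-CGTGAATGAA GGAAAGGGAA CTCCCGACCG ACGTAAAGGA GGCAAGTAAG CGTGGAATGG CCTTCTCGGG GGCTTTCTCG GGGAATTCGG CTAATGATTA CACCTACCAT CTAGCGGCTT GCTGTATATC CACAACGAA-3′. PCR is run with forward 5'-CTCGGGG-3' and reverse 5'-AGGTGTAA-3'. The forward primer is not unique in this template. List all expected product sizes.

The forward primer CTCGGGG matches the top strand at positions 65–71, 77–83.
The reverse primer's reverse complement is TTACACCT, matching at positions 98–105.
Each forward site pairs with the reverse site to give a product ending at position 105: sizes 41, 29 bp.

41 bp, 29 bp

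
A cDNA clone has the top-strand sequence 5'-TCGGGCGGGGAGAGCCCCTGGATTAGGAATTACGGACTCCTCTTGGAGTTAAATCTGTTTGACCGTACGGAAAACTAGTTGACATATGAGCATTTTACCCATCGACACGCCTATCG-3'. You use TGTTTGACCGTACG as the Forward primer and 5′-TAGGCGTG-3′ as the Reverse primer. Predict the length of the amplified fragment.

Scanning the template, TGTTTGACCGTACG occurs at positions 56–69; this primer anneals to the bottom strand there with its 3' end pointing downstream.
Reverse complement of the reverse primer: CACGCCTA. This occurs on the top strand at positions 106–113.
Product length = (reverse-primer end) − (forward-primer start) + 1 = 113 − 56 + 1 = 58 bp.

58 bp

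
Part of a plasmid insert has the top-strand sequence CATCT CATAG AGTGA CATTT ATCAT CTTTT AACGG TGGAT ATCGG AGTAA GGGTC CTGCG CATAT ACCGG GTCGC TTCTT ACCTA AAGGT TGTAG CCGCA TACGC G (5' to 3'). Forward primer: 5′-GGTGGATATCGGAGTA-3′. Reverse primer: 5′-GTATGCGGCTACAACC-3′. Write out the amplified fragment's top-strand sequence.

5'-GGTGGATATCGGAGTAAGGGTCCTGCGCATATACCGGGTCGCTTCTTACCTAAAGGTTGTAGCCGCATAC-3'

Scanning the template, GGTGGATATCGGAGTA occurs at positions 34–49; this primer anneals to the bottom strand there with its 3' end pointing downstream.
Taking the reverse complement of GTATGCGGCTACAACC gives GGTTGTAGCCGCATAC, found at positions 88–103 on the template; the primer anneals here to the top strand with its 3' end pointing upstream.
The product is the template from position 34 through 103 (70 bp).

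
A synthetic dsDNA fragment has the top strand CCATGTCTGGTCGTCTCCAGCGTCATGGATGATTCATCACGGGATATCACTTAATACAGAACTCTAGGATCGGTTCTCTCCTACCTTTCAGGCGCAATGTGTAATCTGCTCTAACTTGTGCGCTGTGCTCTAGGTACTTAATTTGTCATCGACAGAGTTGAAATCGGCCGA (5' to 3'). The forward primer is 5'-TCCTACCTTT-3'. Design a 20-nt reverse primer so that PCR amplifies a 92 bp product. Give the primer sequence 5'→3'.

The forward primer binds at positions 79–88, so a 92 bp product ends at position 79 + 92 − 1 = 170.
The reverse primer anneals to the top strand over positions 151–170, i.e. to GACAGAGTTGAAATCGGCCG.
Its sequence written 5'→3' is the reverse complement: CGGCCGATTTCAACTCTGTC.

5'-CGGCCGATTTCAACTCTGTC-3'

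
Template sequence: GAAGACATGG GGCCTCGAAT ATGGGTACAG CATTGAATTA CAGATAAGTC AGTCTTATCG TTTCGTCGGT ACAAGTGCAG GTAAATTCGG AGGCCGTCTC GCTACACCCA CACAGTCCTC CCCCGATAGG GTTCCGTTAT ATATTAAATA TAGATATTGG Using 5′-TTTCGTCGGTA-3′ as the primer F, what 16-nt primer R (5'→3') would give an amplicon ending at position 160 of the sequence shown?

The forward primer binds at positions 61–71; the product's 3' end on the top strand is position 160.
The reverse primer anneals to the top strand over positions 145–160, i.e. to TAAATATAGATATTGG.
Its sequence written 5'→3' is the reverse complement: CCAATATCTATATTTA.

5'-CCAATATCTATATTTA-3'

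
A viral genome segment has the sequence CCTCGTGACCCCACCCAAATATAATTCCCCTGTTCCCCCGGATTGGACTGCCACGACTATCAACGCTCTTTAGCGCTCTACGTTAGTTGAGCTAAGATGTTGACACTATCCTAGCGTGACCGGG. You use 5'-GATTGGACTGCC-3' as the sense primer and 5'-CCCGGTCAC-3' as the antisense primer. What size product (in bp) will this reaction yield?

84 bp

The forward primer matches the template at positions 41–52.
Reverse complement of the reverse primer: GTGACCGGG. This occurs on the top strand at positions 116–124.
Amplicon spans positions 41–124: 84 bp.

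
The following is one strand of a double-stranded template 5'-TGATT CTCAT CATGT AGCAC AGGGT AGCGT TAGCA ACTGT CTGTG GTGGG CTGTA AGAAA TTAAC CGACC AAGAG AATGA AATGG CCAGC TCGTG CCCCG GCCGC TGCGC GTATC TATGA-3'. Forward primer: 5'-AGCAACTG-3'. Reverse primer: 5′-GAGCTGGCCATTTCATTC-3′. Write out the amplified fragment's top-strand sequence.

Scanning the template, AGCAACTG occurs at positions 32–39; this primer anneals to the bottom strand there with its 3' end pointing downstream.
Taking the reverse complement of GAGCTGGCCATTTCATTC gives GAATGAAATGGCCAGCTC, found at positions 75–92 on the template; the primer anneals here to the top strand with its 3' end pointing upstream.
The product is the template from position 32 through 92 (61 bp).

5'-AGCAACTGTCTGTGGTGGGCTGTAAGAAATTAACCGACCAAGAGAATGAAATGGCCAGCTC-3'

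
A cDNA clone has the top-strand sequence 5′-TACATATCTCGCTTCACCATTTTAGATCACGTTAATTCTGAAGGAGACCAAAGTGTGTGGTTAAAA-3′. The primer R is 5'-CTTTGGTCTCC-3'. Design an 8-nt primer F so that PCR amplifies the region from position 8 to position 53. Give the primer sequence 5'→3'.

5'-CTCGCTTC-3'

The reverse primer's reverse complement GGAGACCAAAG matches the template at positions 43–53; the product starts at position 8.
The forward primer is identical to the top strand over positions 8–15: CTCGCTTC.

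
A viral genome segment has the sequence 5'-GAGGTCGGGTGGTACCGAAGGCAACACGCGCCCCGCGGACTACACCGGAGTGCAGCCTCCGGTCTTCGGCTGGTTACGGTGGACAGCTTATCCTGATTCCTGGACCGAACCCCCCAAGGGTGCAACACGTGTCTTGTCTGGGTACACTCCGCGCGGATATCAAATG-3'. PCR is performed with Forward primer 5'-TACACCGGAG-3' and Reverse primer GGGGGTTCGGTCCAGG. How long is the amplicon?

74 bp

Forward primer TACACCGGAG is found on the top strand at positions 41–50.
The reverse primer's reverse complement is CCTGGACCGAACCCCC, which matches the template at positions 99–114.
Amplicon spans positions 41–114: 74 bp.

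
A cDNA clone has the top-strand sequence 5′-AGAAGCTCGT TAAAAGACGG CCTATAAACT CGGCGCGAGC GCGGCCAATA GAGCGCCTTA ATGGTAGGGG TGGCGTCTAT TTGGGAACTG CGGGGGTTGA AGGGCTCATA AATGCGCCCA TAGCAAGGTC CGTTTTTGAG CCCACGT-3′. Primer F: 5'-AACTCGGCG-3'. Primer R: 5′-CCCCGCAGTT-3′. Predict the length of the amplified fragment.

69 bp

Scanning the template, AACTCGGCG occurs at positions 27–35; this primer anneals to the bottom strand there with its 3' end pointing downstream.
Taking the reverse complement of CCCCGCAGTT gives AACTGCGGGG, found at positions 86–95 on the template; the primer anneals here to the top strand with its 3' end pointing upstream.
The product runs from position 27 to position 95, so its length is 95 − 27 + 1 = 69 bp.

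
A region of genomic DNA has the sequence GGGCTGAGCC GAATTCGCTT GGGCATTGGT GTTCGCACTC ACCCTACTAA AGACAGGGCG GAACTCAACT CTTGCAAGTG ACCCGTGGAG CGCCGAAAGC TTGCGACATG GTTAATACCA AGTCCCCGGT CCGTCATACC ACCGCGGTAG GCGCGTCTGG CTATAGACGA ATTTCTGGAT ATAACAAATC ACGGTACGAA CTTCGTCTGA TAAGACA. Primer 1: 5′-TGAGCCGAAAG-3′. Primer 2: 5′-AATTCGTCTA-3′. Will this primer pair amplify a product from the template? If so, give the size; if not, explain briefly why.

Primer 1 (TGAGCCGAAAG) does not match the top strand, and its reverse complement CTTTCGGCTCA does not match either.
With no annealing site for primer 1, no amplification occurs.

No product — primer 1 has no binding site in the template.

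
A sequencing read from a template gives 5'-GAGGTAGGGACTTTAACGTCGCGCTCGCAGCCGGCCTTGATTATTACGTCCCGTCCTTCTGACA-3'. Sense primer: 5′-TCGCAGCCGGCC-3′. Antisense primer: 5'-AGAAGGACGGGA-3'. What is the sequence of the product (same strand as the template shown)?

Forward primer TCGCAGCCGGCC is found on the top strand at positions 25–36.
Taking the reverse complement of AGAAGGACGGGA gives TCCCGTCCTTCT, found at positions 49–60 on the template; the primer anneals here to the top strand with its 3' end pointing upstream.
The product is the template from position 25 through 60 (36 bp).

5'-TCGCAGCCGGCCTTGATTATTACGTCCCGTCCTTCT-3'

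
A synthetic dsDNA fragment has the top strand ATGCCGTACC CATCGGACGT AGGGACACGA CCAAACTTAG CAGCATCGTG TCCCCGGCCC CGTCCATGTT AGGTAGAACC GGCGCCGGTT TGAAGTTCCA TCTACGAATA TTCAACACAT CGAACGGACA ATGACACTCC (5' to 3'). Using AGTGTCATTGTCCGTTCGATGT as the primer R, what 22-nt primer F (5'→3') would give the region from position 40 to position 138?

5'-GCAGCATCGTGTCCCCGGCCCC-3'

The reverse primer's reverse complement ACATCGAACGGACAATGACACT matches the template at positions 117–138; the product starts at position 40.
The forward primer is identical to the top strand over positions 40–61: GCAGCATCGTGTCCCCGGCCCC.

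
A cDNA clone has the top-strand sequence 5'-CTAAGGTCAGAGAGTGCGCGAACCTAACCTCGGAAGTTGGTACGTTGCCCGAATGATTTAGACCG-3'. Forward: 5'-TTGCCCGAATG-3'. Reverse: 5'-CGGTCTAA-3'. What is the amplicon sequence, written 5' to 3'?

Scanning the template, TTGCCCGAATG occurs at positions 45–55; this primer anneals to the bottom strand there with its 3' end pointing downstream.
Taking the reverse complement of CGGTCTAA gives TTAGACCG, found at positions 58–65 on the template; the primer anneals here to the top strand with its 3' end pointing upstream.
The product is the template from position 45 through 65 (21 bp).

5'-TTGCCCGAATGATTTAGACCG-3'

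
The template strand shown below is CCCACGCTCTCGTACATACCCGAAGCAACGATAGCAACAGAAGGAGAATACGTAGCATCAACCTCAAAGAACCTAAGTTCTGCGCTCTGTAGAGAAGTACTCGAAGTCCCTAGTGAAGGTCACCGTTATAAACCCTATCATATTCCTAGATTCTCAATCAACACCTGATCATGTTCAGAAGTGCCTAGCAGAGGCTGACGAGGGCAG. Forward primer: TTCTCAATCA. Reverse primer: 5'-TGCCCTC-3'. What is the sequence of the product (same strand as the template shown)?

The forward primer matches the template at positions 151–160.
Taking the reverse complement of TGCCCTC gives GAGGGCA, found at positions 200–206 on the template; the primer anneals here to the top strand with its 3' end pointing upstream.
The product is the template from position 151 through 206 (56 bp).

5'-TTCTCAATCAACACCTGATCATGTTCAGAAGTGCCTAGCAGAGGCTGACGAGGGCA-3'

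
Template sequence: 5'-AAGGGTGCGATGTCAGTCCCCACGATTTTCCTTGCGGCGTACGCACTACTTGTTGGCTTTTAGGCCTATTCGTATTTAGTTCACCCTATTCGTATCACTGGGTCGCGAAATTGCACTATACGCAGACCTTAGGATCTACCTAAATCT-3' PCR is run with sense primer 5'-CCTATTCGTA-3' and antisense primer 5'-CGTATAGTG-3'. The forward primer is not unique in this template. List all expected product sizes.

The forward primer CCTATTCGTA matches the top strand at positions 65–74, 85–94.
The reverse primer's reverse complement is CACTATACG, matching at positions 114–122.
Each forward site pairs with the reverse site to give a product ending at position 122: sizes 58, 38 bp.

58 bp, 38 bp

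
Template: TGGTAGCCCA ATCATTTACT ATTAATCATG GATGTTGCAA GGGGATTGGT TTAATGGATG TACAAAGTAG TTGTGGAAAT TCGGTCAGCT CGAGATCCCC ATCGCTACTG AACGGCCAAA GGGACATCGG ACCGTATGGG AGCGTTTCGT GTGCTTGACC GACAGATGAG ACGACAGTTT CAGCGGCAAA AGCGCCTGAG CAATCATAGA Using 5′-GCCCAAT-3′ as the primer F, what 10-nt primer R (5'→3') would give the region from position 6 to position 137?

5'-ATACGGTCCG-3'

The product's 3' end on the top strand is position 137.
The reverse primer anneals to the top strand over positions 128–137, i.e. to CGGACCGTAT.
Its sequence written 5'→3' is the reverse complement: ATACGGTCCG.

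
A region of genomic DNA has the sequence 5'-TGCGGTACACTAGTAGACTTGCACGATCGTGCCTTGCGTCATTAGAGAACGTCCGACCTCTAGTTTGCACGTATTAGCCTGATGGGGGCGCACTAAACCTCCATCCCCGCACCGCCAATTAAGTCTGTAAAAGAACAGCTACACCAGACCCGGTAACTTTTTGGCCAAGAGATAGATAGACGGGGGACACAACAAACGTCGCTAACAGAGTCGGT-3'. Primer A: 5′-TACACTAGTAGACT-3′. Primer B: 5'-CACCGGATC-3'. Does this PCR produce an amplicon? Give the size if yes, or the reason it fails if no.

Primer B (CACCGGATC) does not match the top strand, and its reverse complement GATCCGGTG does not match either.
With no annealing site for primer B, no amplification occurs.

No product — primer B has no binding site in the template.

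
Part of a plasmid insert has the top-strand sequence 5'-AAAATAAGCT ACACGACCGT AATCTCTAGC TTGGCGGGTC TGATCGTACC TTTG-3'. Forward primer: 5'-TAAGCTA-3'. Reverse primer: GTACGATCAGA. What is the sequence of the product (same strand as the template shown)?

Scanning the template, TAAGCTA occurs at positions 5–11; this primer anneals to the bottom strand there with its 3' end pointing downstream.
Reverse complement of the reverse primer: TCTGATCGTAC. This occurs on the top strand at positions 39–49.
The product is the template from position 5 through 49 (45 bp).

5'-TAAGCTACACGACCGTAATCTCTAGCTTGGCGGGTCTGATCGTAC-3'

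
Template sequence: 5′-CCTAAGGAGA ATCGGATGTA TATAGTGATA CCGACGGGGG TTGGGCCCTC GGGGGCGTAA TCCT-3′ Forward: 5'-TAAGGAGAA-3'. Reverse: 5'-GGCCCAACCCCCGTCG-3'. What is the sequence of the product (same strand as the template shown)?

Forward primer TAAGGAGAA is found on the top strand at positions 3–11.
Reverse complement of the reverse primer: CGACGGGGGTTGGGCC. This occurs on the top strand at positions 32–47.
The product is the template from position 3 through 47 (45 bp).

5'-TAAGGAGAATCGGATGTATATAGTGATACCGACGGGGGTTGGGCC-3'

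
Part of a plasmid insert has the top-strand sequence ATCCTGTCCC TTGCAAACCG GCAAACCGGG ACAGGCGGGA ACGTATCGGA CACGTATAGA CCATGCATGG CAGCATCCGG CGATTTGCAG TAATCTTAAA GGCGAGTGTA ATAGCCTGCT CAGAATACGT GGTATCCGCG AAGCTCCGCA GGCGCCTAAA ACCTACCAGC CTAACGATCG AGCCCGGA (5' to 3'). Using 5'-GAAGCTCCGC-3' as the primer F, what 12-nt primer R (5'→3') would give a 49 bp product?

The forward primer binds at positions 140–149, so a 49 bp product ends at position 140 + 49 − 1 = 188.
The reverse primer anneals to the top strand over positions 177–188, i.e. to ATCGAGCCCGGA.
Its sequence written 5'→3' is the reverse complement: TCCGGGCTCGAT.

5'-TCCGGGCTCGAT-3'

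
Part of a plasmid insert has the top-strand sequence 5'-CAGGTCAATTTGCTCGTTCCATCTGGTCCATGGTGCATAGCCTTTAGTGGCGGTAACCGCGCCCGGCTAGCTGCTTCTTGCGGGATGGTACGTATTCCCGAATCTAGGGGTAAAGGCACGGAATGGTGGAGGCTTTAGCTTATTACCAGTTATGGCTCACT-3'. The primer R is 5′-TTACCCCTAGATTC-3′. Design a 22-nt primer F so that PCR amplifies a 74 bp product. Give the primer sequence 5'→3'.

5'-GCCTTTAGTGGCGGTAACCGCG-3'

The reverse primer's reverse complement GAATCTAGGGGTAA matches the template at positions 100–113, so the product ends at position 113.
A 74 bp product then starts at position 113 − 74 + 1 = 40.
The forward primer is identical to the top strand there: GCCTTTAGTGGCGGTAACCGCG.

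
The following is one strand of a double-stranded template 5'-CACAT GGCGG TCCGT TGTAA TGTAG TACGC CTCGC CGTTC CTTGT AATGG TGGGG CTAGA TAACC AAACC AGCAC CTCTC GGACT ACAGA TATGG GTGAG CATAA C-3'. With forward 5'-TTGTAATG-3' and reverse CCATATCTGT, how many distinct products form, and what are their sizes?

The forward primer TTGTAATG matches the top strand at positions 15–22, 42–49.
The reverse primer's reverse complement is ACAGATATGG, matching at positions 86–95.
Each forward site pairs with the reverse site to give a product ending at position 95: sizes 81, 54 bp.

Two products: 81 bp, 54 bp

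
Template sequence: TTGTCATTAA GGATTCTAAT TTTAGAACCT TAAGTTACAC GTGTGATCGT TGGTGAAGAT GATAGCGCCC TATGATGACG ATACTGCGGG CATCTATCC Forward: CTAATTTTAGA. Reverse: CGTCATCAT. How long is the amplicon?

65 bp

The forward primer matches the template at positions 16–26.
Reverse complement of the reverse primer: ATGATGACG. This occurs on the top strand at positions 72–80.
Amplicon spans positions 16–80: 65 bp.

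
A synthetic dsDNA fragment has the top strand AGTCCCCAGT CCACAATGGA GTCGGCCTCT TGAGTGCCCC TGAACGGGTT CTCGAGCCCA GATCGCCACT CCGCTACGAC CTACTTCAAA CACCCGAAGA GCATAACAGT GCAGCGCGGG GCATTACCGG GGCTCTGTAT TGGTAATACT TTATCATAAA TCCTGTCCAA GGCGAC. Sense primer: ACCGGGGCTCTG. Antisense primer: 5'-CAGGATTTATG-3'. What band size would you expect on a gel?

40 bp

Forward primer ACCGGGGCTCTG is found on the top strand at positions 126–137.
The reverse primer's reverse complement is CATAAATCCTG, which matches the template at positions 155–165.
Product length = (reverse-primer end) − (forward-primer start) + 1 = 165 − 126 + 1 = 40 bp.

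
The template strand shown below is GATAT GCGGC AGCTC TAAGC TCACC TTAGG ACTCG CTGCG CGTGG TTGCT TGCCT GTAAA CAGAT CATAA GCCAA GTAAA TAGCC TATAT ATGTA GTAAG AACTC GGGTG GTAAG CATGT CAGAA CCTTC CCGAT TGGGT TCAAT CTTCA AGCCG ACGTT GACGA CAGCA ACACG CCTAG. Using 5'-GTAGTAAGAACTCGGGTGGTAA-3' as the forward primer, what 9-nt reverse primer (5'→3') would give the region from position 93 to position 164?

The product's 3' end on the top strand is position 164.
The reverse primer anneals to the top strand over positions 156–164, i.e. to ACGTTGACG.
Its sequence written 5'→3' is the reverse complement: CGTCAACGT.

5'-CGTCAACGT-3'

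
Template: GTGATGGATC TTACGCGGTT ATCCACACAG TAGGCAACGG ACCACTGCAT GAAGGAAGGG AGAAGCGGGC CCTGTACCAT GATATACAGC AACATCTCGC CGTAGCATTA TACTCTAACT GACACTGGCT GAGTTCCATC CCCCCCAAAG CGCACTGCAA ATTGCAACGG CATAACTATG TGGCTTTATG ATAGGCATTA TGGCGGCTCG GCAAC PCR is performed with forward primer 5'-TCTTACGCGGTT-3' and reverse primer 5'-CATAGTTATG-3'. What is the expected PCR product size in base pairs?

Forward primer TCTTACGCGGTT is found on the top strand at positions 9–20.
Taking the reverse complement of CATAGTTATG gives CATAACTATG, found at positions 171–180 on the template; the primer anneals here to the top strand with its 3' end pointing upstream.
Product length = (reverse-primer end) − (forward-primer start) + 1 = 180 − 9 + 1 = 172 bp.

172 bp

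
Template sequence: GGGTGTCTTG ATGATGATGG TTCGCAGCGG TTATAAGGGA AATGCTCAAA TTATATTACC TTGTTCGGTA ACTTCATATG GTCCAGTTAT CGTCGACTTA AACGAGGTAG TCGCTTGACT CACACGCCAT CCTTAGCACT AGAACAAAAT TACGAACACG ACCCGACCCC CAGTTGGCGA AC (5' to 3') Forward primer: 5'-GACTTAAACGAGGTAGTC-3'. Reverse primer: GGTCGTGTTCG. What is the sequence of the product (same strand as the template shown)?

5'-GACTTAAACGAGGTAGTCGCTTGACTCACACGCCATCCTTAGCACTAGAACAAAATTACGAACACGACC-3'

The forward primer matches the template at positions 95–112.
Reverse complement of the reverse primer: CGAACACGACC. This occurs on the top strand at positions 153–163.
The product is the template from position 95 through 163 (69 bp).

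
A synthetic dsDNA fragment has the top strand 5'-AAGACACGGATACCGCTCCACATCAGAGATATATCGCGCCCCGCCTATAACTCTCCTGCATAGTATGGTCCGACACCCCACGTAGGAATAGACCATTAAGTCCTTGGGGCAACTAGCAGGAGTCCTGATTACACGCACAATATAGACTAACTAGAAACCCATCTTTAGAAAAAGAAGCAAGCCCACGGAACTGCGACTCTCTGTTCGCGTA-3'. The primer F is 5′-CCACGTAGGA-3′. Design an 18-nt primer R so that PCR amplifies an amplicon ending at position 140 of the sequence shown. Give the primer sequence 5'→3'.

The forward primer binds at positions 78–87; the product's 3' end on the top strand is position 140.
The reverse primer anneals to the top strand over positions 123–140, i.e. to TCCTGATTACACGCACAA.
Its sequence written 5'→3' is the reverse complement: TTGTGCGTGTAATCAGGA.

5'-TTGTGCGTGTAATCAGGA-3'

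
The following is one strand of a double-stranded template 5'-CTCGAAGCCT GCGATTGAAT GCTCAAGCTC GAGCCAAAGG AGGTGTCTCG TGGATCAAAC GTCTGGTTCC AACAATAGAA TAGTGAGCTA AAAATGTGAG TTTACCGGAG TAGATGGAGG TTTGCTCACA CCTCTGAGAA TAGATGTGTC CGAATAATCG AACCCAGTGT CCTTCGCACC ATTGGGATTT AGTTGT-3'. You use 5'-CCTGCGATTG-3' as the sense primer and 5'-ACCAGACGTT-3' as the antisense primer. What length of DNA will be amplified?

60 bp

Forward primer CCTGCGATTG is found on the top strand at positions 8–17.
Taking the reverse complement of ACCAGACGTT gives AACGTCTGGT, found at positions 58–67 on the template; the primer anneals here to the top strand with its 3' end pointing upstream.
Product length = (reverse-primer end) − (forward-primer start) + 1 = 67 − 8 + 1 = 60 bp.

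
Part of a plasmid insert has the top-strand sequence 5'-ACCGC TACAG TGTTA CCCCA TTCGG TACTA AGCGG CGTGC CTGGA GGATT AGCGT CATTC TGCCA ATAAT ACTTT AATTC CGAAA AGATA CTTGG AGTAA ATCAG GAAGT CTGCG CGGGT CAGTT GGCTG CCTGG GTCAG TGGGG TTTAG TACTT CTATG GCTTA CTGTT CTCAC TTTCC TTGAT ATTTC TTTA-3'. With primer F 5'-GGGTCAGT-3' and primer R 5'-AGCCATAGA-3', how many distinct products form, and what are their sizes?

Two products: 47 bp, 30 bp

The forward primer GGGTCAGT matches the top strand at positions 117–124, 134–141.
The reverse primer's reverse complement is TCTATGGCT, matching at positions 155–163.
Each forward site pairs with the reverse site to give a product ending at position 163: sizes 47, 30 bp.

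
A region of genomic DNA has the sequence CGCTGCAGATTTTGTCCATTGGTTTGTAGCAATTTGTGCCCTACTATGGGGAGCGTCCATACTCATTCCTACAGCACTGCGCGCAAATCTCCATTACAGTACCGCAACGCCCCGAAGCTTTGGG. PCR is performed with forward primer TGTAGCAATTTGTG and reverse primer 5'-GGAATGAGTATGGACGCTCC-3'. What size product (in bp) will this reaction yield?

45 bp

Scanning the template, TGTAGCAATTTGTG occurs at positions 25–38; this primer anneals to the bottom strand there with its 3' end pointing downstream.
Reverse complement of the reverse primer: GGAGCGTCCATACTCATTCC. This occurs on the top strand at positions 50–69.
The product runs from position 25 to position 69, so its length is 69 − 25 + 1 = 45 bp.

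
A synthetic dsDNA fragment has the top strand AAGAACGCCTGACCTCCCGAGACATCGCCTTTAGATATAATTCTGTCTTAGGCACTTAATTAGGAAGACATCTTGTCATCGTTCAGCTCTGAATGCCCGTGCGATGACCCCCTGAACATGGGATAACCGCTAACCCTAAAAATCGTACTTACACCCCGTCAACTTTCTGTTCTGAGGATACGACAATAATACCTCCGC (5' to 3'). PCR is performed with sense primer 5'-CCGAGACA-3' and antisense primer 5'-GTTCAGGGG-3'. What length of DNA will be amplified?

Forward primer CCGAGACA is found on the top strand at positions 17–24.
The reverse primer's reverse complement is CCCCTGAAC, which matches the template at positions 109–117.
Product length = (reverse-primer end) − (forward-primer start) + 1 = 117 − 17 + 1 = 101 bp.

101 bp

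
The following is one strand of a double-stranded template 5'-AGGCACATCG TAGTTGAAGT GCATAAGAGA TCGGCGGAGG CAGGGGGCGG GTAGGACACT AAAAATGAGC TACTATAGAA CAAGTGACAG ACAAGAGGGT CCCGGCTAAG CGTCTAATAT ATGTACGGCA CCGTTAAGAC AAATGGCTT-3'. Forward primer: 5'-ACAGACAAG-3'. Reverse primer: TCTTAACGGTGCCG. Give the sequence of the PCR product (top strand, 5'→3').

The forward primer matches the template at positions 87–95.
Reverse complement of the reverse primer: CGGCACCGTTAAGA. This occurs on the top strand at positions 126–139.
The product is the template from position 87 through 139 (53 bp).

5'-ACAGACAAGAGGGTCCCGGCTAAGCGTCTAATATATGTACGGCACCGTTAAGA-3'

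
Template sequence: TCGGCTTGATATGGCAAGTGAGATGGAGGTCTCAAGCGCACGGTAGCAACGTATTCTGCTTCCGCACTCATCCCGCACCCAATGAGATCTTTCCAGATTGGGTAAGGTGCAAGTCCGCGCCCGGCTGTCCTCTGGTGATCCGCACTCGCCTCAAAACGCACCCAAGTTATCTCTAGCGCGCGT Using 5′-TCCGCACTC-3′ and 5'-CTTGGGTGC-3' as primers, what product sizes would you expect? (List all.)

106 bp, 28 bp

The forward primer TCCGCACTC matches the top strand at positions 61–69, 139–147.
The reverse primer's reverse complement is GCACCCAAG, matching at positions 158–166.
Each forward site pairs with the reverse site to give a product ending at position 166: sizes 106, 28 bp.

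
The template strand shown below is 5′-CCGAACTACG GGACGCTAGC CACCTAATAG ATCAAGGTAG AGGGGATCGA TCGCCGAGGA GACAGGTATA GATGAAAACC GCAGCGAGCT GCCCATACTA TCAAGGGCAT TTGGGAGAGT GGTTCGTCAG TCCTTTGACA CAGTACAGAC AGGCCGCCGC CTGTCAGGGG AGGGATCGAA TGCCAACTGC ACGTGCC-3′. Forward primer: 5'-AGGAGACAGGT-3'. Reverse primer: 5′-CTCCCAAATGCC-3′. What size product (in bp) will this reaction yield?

61 bp

The forward primer matches the template at positions 57–67.
Reverse complement of the reverse primer: GGCATTTGGGAG. This occurs on the top strand at positions 106–117.
The product runs from position 57 to position 117, so its length is 117 − 57 + 1 = 61 bp.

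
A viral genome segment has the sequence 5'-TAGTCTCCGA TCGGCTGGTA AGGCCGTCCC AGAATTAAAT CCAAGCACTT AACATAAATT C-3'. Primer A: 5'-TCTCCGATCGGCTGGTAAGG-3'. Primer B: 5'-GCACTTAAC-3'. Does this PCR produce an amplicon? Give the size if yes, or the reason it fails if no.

Primer A (TCTCCGATCGGCTGGTAAGG) matches the top strand at positions 4–23 (3' end points downstream).
Primer B (GCACTTAAC) also matches the top strand directly, at positions 45–53 — its reverse complement GTTAAGTGC is not present.
Both primers anneal to the bottom strand with 3' ends pointing the same way, so neither can prime synthesis back toward the other.

No product — both primers anneal to the same strand and extend in the same direction.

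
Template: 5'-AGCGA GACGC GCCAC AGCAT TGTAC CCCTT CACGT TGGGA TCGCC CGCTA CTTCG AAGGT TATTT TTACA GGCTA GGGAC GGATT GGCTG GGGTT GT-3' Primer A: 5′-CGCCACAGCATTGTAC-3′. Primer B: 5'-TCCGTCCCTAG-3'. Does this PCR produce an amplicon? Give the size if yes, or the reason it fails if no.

Yes — a 74 bp product.

Primer A (CGCCACAGCATTGTAC) matches the top strand at positions 10–25; it acts as a forward primer.
Primer B's reverse complement is CTAGGGACGGA, matching the top strand at positions 73–83; it acts as a reverse primer.
The 3' ends face each other across positions 10–83, giving a 74 bp product.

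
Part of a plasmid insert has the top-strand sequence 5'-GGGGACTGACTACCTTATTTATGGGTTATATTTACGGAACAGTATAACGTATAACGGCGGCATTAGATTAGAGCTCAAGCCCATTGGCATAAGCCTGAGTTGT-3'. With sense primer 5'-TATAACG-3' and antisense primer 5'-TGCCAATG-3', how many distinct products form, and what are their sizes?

Two products: 47 bp, 40 bp

The forward primer TATAACG matches the top strand at positions 43–49, 50–56.
The reverse primer's reverse complement is CATTGGCA, matching at positions 82–89.
Each forward site pairs with the reverse site to give a product ending at position 89: sizes 47, 40 bp.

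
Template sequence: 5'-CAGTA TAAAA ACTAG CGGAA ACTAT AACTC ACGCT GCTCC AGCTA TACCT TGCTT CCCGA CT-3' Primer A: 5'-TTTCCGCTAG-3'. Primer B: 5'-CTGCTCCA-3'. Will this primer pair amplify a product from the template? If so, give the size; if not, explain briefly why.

Primer A (TTTCCGCTAG) has reverse complement CTAGCGGAAA, which matches the top strand at positions 12–21; primer A anneals to the top strand there with its 3' end pointing upstream toward position 12.
Primer B (CTGCTCCA) matches the top strand directly at positions 34–41; it anneals to the bottom strand with its 3' end pointing downstream toward position 41.
The 3' ends diverge (primer A extends toward position 1, primer B toward position 62), so the primers never converge on a shared product.

No product — the primers' 3' ends point away from each other.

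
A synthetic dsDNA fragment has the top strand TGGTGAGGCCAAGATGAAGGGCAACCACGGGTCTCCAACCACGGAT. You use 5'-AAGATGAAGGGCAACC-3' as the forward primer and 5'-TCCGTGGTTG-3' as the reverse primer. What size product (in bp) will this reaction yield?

The forward primer matches the template at positions 11–26.
Taking the reverse complement of TCCGTGGTTG gives CAACCACGGA, found at positions 36–45 on the template; the primer anneals here to the top strand with its 3' end pointing upstream.
Product length = (reverse-primer end) − (forward-primer start) + 1 = 45 − 11 + 1 = 35 bp.

35 bp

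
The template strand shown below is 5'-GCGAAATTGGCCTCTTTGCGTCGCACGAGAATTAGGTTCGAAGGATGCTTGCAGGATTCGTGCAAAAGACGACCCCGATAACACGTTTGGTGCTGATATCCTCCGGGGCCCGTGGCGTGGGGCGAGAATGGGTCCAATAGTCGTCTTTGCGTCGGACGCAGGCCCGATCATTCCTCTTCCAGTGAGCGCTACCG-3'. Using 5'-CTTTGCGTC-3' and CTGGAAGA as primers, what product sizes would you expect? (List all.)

169 bp, 38 bp

The forward primer CTTTGCGTC matches the top strand at positions 14–22, 145–153.
The reverse primer's reverse complement is TCTTCCAG, matching at positions 175–182.
Each forward site pairs with the reverse site to give a product ending at position 182: sizes 169, 38 bp.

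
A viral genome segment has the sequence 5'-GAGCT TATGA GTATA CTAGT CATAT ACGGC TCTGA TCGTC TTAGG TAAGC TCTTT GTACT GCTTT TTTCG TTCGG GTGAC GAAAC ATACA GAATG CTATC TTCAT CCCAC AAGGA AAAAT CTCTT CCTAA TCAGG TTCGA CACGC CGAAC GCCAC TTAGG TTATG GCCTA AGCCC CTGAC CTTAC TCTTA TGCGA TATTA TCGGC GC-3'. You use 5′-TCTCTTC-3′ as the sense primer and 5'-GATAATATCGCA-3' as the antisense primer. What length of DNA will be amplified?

Forward primer TCTCTTC is found on the top strand at positions 120–126.
The reverse primer's reverse complement is TGCGATATTATC, which matches the template at positions 191–202.
Product length = (reverse-primer end) − (forward-primer start) + 1 = 202 − 120 + 1 = 83 bp.

83 bp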